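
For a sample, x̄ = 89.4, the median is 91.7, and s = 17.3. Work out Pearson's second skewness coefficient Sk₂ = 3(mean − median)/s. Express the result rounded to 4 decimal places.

-0.3988

Sk₂ = 3(89.4 − 91.7) / 17.3 = 3 × -2.3000 / 17.3
    = -6.9000 / 17.3 ≈ -0.3988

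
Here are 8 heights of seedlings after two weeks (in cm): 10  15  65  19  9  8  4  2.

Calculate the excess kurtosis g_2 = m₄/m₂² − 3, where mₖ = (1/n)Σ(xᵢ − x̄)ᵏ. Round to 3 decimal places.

2.346

x̄ = 16.5000
Σ(xᵢ − x̄)² = 2898.0000 ⇒ m₂ = 362.25000
Σ(xᵢ − x̄)⁴ = 5611912.5000 ⇒ m₄ = 701489.06250
m₂² = 131225.06250
g_2 = m₄/m₂² − 3 = 5.34569 − 3 ≈ 2.346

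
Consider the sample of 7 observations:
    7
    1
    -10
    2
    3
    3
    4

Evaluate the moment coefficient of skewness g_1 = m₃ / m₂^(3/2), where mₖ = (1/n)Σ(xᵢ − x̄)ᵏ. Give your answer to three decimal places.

x̄ = (7 + 1 - 10 + 2 + 3 + 3 + 4) / 7 = 1.4286
deviations (xᵢ − x̄): 5.5714, -0.4286, -11.4286, 0.5714, 1.5714, 1.5714, 2.5714
Σ(xᵢ − x̄)² = 173.7143 ⇒ m₂ = 173.7143/7 = 24.81633
Σ(xᵢ − x̄)³ = -1294.8980 ⇒ m₃ = -1294.8980/7 = -184.98542
m₂^(3/2) = 24.81633^(1.5) = 123.62498
g_1 = m₃ / m₂^(3/2) = -184.98542 / 123.62498 ≈ -1.496

-1.496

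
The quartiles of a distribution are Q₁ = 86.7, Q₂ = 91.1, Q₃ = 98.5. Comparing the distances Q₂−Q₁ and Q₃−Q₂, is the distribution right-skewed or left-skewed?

right-skewed

Q₂ − Q₁ = 4.4;  Q₃ − Q₂ = 7.4
Q₃ − Q₂ > Q₂ − Q₁ ⇒ the upper half is more spread out ⇒ right-skewed.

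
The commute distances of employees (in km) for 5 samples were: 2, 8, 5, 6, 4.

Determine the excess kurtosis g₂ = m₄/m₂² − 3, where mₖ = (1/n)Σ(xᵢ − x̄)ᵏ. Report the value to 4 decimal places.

-0.9500

x̄ = 5.0000
Σ(xᵢ − x̄)² = 20.0000 ⇒ m₂ = 4.00000
Σ(xᵢ − x̄)⁴ = 164.0000 ⇒ m₄ = 32.80000
m₂² = 16.00000
g₂ = m₄/m₂² − 3 = 2.05000 − 3 ≈ -0.9500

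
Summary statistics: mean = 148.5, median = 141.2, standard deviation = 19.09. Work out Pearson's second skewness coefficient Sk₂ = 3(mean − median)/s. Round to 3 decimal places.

Sk₂ = 3(148.5 − 141.2) / 19.09 = 3 × 7.3000 / 19.09
    = 21.9000 / 19.09 ≈ 1.147

1.147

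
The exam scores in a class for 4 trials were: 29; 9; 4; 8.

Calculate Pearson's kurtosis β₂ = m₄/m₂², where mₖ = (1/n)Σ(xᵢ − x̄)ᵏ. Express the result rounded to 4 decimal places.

2.2487

x̄ = 12.5000
Σ(xᵢ − x̄)² = 377.0000 ⇒ m₂ = 94.25000
Σ(xᵢ − x̄)⁴ = 79900.2500 ⇒ m₄ = 19975.06250
m₂² = 8883.06250
β₂ = m₄/m₂² = 19975.06250 / 8883.06250 ≈ 2.2487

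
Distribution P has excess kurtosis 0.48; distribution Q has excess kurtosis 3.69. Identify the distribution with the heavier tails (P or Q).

Higher excess kurtosis ⇒ heavier tails relative to the normal distribution.
0.48 vs 3.69: the larger is 3.69, so Q has heavier tails.

Q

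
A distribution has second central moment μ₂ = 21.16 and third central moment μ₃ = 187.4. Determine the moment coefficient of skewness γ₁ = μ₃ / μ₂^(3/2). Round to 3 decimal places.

1.925

σ = √μ₂ = √21.16 = 4.60000
σ³ = μ₂^(3/2) = 97.33600
γ₁ = μ₃/σ³ = 187.4 / 97.33600 ≈ 1.925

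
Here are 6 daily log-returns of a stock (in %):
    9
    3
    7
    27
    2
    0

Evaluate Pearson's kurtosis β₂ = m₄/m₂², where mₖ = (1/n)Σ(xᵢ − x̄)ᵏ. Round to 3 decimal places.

3.435

x̄ = 8.0000
Σ(xᵢ − x̄)² = 488.0000 ⇒ m₂ = 81.33333
Σ(xᵢ − x̄)⁴ = 136340.0000 ⇒ m₄ = 22723.33333
m₂² = 6615.11111
β₂ = m₄/m₂² = 22723.33333 / 6615.11111 ≈ 3.435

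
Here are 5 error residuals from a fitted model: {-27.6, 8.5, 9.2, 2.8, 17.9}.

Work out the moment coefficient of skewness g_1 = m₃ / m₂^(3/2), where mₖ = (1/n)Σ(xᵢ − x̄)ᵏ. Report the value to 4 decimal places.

x̄ = (-27.6 + 8.5 + 9.2 + 2.8 + 17.9) / 5 = 2.1600
deviations (xᵢ − x̄): -29.7600, 6.3400, 7.0400, 0.6400, 15.7400
Σ(xᵢ − x̄)² = 1223.5720 ⇒ m₂ = 1223.5720/5 = 244.71440
Σ(xᵢ − x̄)³ = -21853.6070 ⇒ m₃ = -21853.6070/5 = -4370.72141
m₂^(3/2) = 244.71440^(1.5) = 3828.15302
g_1 = m₃ / m₂^(3/2) = -4370.72141 / 3828.15302 ≈ -1.1417

-1.1417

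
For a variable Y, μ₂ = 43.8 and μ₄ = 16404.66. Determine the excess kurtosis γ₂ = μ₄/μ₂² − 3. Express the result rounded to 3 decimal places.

μ₂² = 43.8² = 1918.44000
μ₄/μ₂² = 16404.66 / 1918.44000 = 8.55104
γ₂ = 8.55104 − 3 ≈ 5.551

5.551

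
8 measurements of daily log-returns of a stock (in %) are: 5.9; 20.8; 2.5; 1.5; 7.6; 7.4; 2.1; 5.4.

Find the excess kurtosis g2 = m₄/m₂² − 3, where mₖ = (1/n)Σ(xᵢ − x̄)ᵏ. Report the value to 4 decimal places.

1.6159

x̄ = 6.6500
Σ(xᵢ − x̄)² = 268.2600 ⇒ m₂ = 33.53250
Σ(xᵢ − x̄)⁴ = 41521.5893 ⇒ m₄ = 5190.19866
m₂² = 1124.42856
g2 = m₄/m₂² − 3 = 4.61585 − 3 ≈ 1.6159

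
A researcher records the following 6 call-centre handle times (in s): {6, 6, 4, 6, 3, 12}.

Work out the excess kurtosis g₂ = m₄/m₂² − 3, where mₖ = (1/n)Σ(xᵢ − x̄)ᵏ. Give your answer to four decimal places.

x̄ = 6.1667
Σ(xᵢ − x̄)² = 48.8333 ⇒ m₂ = 8.13889
Σ(xᵢ − x̄)⁴ = 1280.4861 ⇒ m₄ = 213.41435
m₂² = 66.24151
g₂ = m₄/m₂² − 3 = 3.22176 − 3 ≈ 0.2218

0.2218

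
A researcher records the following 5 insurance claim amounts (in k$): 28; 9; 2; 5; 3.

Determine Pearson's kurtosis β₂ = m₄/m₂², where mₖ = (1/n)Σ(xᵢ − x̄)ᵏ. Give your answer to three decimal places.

2.932

x̄ = 9.4000
Σ(xᵢ − x̄)² = 461.2000 ⇒ m₂ = 92.24000
Σ(xᵢ − x̄)⁴ = 124739.5360 ⇒ m₄ = 24947.90720
m₂² = 8508.21760
β₂ = m₄/m₂² = 24947.90720 / 8508.21760 ≈ 2.932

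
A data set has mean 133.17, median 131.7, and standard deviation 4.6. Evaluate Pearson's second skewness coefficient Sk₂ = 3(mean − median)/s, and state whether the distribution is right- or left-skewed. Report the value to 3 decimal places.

Sk₂ = 3(133.17 − 131.7) / 4.6 = 3 × 1.4700 / 4.6
    = 4.4100 / 4.6 ≈ 0.959
Sk₂ > 0 ⇒ mean > median ⇒ right-skewed (positive skew).

0.959, right-skewed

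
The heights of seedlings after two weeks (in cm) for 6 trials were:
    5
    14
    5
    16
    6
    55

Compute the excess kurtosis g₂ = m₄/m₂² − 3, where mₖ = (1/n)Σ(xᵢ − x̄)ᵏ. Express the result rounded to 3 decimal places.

x̄ = 16.8333
Σ(xᵢ − x̄)² = 1862.8333 ⇒ m₂ = 310.47222
Σ(xᵢ − x̄)⁴ = 2175012.8194 ⇒ m₄ = 362502.13657
m₂² = 96393.00077
g₂ = m₄/m₂² − 3 = 3.76067 − 3 ≈ 0.761

0.761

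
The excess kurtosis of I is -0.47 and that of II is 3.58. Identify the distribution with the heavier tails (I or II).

II

Higher excess kurtosis ⇒ heavier tails relative to the normal distribution.
-0.47 vs 3.58: the larger is 3.58, so II has heavier tails. (II is leptokurtic — heavier-than-normal tails; the other is platykurtic.)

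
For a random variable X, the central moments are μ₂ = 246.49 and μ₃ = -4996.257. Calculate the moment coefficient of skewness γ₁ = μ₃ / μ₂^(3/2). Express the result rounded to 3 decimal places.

σ = √μ₂ = √246.49 = 15.70000
σ³ = μ₂^(3/2) = 3869.89300
γ₁ = μ₃/σ³ = -4996.257 / 3869.89300 ≈ -1.291

-1.291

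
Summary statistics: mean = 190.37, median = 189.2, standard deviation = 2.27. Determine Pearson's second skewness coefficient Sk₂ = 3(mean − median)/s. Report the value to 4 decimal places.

Sk₂ = 3(190.37 − 189.2) / 2.27 = 3 × 1.1700 / 2.27
    = 3.5100 / 2.27 ≈ 1.5463

1.5463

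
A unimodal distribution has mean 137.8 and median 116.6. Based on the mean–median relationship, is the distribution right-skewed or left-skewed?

right-skewed

mean − median = 137.8 − 116.6 = 21.2
mean > median ⇒ the longer tail is on the right ⇒ right-skewed (positively skewed).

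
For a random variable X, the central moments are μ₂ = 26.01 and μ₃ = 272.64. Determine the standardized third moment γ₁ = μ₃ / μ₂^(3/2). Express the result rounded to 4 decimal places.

σ = √μ₂ = √26.01 = 5.10000
σ³ = μ₂^(3/2) = 132.65100
γ₁ = μ₃/σ³ = 272.64 / 132.65100 ≈ 2.0553

2.0553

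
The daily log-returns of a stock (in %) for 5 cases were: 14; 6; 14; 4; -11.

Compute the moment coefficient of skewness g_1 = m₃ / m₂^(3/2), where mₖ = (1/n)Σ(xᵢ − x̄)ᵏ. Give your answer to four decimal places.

x̄ = (14 + 6 + 14 + 4 - 11) / 5 = 5.4000
deviations (xᵢ − x̄): 8.6000, 0.6000, 8.6000, -1.4000, -16.4000
Σ(xᵢ − x̄)² = 419.2000 ⇒ m₂ = 419.2000/5 = 83.84000
Σ(xᵢ − x̄)³ = -3141.3600 ⇒ m₃ = -3141.3600/5 = -628.27200
m₂^(3/2) = 83.84000^(1.5) = 767.67413
g_1 = m₃ / m₂^(3/2) = -628.27200 / 767.67413 ≈ -0.8184

-0.8184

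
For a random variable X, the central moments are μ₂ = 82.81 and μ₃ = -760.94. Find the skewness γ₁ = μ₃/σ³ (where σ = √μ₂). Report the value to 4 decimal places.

-1.0098

σ = √μ₂ = √82.81 = 9.10000
σ³ = μ₂^(3/2) = 753.57100
γ₁ = μ₃/σ³ = -760.94 / 753.57100 ≈ -1.0098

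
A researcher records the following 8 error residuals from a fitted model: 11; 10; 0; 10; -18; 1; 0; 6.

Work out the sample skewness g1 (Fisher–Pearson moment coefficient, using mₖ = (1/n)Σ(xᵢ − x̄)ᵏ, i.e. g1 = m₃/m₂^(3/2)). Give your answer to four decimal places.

-1.2727

x̄ = (11 + 10 + 0 + 10 - 18 + 1 + 0 + 6) / 8 = 2.5000
deviations (xᵢ − x̄): 8.5000, 7.5000, -2.5000, 7.5000, -20.5000, -1.5000, -2.5000, 3.5000
Σ(xᵢ − x̄)² = 632.0000 ⇒ m₂ = 632.0000/8 = 79.00000
Σ(xᵢ − x̄)³ = -7149.0000 ⇒ m₃ = -7149.0000/8 = -893.62500
m₂^(3/2) = 79.00000^(1.5) = 702.16736
g1 = m₃ / m₂^(3/2) = -893.62500 / 702.16736 ≈ -1.2727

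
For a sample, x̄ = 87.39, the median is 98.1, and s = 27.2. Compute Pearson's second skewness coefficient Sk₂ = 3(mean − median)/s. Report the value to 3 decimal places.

Sk₂ = 3(87.39 − 98.1) / 27.2 = 3 × -10.7100 / 27.2
    = -32.1300 / 27.2 ≈ -1.181

-1.181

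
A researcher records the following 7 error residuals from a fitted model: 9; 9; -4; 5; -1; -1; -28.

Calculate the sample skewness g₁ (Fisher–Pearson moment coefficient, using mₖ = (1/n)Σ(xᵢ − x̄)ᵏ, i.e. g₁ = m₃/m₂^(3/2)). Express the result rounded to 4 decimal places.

-1.3824

x̄ = (9 + 9 - 4 + 5 - 1 - 1 - 28) / 7 = -1.5714
deviations (xᵢ − x̄): 10.5714, 10.5714, -2.4286, 6.5714, 0.5714, 0.5714, -26.4286
Σ(xᵢ − x̄)² = 971.7143 ⇒ m₂ = 971.7143/7 = 138.81633
Σ(xᵢ − x̄)³ = -15826.8980 ⇒ m₃ = -15826.8980/7 = -2260.98542
m₂^(3/2) = 138.81633^(1.5) = 1635.53869
g₁ = m₃ / m₂^(3/2) = -2260.98542 / 1635.53869 ≈ -1.3824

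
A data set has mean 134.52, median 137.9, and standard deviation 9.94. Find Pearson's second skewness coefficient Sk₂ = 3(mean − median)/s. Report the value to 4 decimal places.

-1.0201

Sk₂ = 3(134.52 − 137.9) / 9.94 = 3 × -3.3800 / 9.94
    = -10.1400 / 9.94 ≈ -1.0201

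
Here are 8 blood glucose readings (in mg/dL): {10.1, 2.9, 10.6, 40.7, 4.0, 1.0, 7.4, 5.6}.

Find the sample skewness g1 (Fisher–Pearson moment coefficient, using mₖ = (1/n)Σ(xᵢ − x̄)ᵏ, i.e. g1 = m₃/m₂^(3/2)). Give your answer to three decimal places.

1.962

x̄ = (10.1 + 2.9 + 10.6 + 40.7 + 4.0 + 1.0 + 7.4 + 5.6) / 8 = 10.2875
deviations (xᵢ − x̄): -0.1875, -7.3875, 0.3125, 30.4125, -6.2875, -9.2875, -2.8875, -4.6875
Σ(xᵢ − x̄)² = 1135.7288 ⇒ m₂ = 1135.7288/8 = 141.96609
Σ(xᵢ − x̄)³ = 26549.2328 ⇒ m₃ = 26549.2328/8 = 3318.65411
m₂^(3/2) = 141.96609^(1.5) = 1691.51927
g1 = m₃ / m₂^(3/2) = 3318.65411 / 1691.51927 ≈ 1.962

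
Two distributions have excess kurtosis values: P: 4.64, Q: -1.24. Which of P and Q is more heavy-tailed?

P

Higher excess kurtosis ⇒ heavier tails relative to the normal distribution.
4.64 vs -1.24: the larger is 4.64, so P has heavier tails. (P is leptokurtic — heavier-than-normal tails; the other is platykurtic.)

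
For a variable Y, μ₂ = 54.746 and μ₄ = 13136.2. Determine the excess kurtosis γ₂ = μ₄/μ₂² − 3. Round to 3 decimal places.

1.383

μ₂² = 54.746² = 2997.12452
μ₄/μ₂² = 13136.2 / 2997.12452 = 4.38293
γ₂ = 4.38293 − 3 ≈ 1.383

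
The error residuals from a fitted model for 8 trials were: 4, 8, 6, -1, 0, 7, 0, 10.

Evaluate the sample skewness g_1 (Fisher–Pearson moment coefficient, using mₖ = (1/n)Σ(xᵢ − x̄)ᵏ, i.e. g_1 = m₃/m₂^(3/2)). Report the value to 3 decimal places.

x̄ = (4 + 8 + 6 - 1 + 0 + 7 + 0 + 10) / 8 = 4.2500
deviations (xᵢ − x̄): -0.2500, 3.7500, 1.7500, -5.2500, -4.2500, 2.7500, -4.2500, 5.7500
Σ(xᵢ − x̄)² = 121.5000 ⇒ m₂ = 121.5000/8 = 15.18750
Σ(xᵢ − x̄)³ = -29.2500 ⇒ m₃ = -29.2500/8 = -3.65625
m₂^(3/2) = 15.18750^(1.5) = 59.18742
g_1 = m₃ / m₂^(3/2) = -3.65625 / 59.18742 ≈ -0.062

-0.062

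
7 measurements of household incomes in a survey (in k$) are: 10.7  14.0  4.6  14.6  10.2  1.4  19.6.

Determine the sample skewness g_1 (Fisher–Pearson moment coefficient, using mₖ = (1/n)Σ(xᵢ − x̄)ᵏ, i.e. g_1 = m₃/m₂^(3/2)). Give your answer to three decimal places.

x̄ = (10.7 + 14.0 + 4.6 + 14.6 + 10.2 + 1.4 + 19.6) / 7 = 10.7286
deviations (xᵢ − x̄): -0.0286, 3.2714, -6.1286, 3.8714, -0.5286, -9.3286, 8.8714
Σ(xᵢ − x̄)² = 229.2543 ⇒ m₂ = 229.2543/7 = 32.75061
Σ(xᵢ − x̄)³ = -250.8885 ⇒ m₃ = -250.8885/7 = -35.84122
m₂^(3/2) = 32.75061^(1.5) = 187.42570
g_1 = m₃ / m₂^(3/2) = -35.84122 / 187.42570 ≈ -0.191

-0.191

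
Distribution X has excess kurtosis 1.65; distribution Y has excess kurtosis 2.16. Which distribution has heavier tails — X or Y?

Y

Higher excess kurtosis ⇒ heavier tails relative to the normal distribution.
1.65 vs 2.16: the larger is 2.16, so Y has heavier tails.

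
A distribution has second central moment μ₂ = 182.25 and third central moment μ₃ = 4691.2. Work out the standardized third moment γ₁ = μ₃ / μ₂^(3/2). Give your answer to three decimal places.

1.907

σ = √μ₂ = √182.25 = 13.50000
σ³ = μ₂^(3/2) = 2460.37500
γ₁ = μ₃/σ³ = 4691.2 / 2460.37500 ≈ 1.907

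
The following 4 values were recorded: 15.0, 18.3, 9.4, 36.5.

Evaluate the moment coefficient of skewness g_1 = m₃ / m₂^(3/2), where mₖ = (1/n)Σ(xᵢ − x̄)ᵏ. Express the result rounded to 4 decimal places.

0.8166

x̄ = (15.0 + 18.3 + 9.4 + 36.5) / 4 = 19.8000
deviations (xᵢ − x̄): -4.8000, -1.5000, -10.4000, 16.7000
Σ(xᵢ − x̄)² = 412.3400 ⇒ m₂ = 412.3400/4 = 103.08500
Σ(xᵢ − x̄)³ = 3418.6320 ⇒ m₃ = 3418.6320/4 = 854.65800
m₂^(3/2) = 103.08500^(1.5) = 1046.63008
g_1 = m₃ / m₂^(3/2) = 854.65800 / 1046.63008 ≈ 0.8166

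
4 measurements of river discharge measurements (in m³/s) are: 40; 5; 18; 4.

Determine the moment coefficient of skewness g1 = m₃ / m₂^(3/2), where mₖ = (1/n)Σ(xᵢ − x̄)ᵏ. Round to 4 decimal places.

0.7255

x̄ = (40 + 5 + 18 + 4) / 4 = 16.7500
deviations (xᵢ − x̄): 23.2500, -11.7500, 1.2500, -12.7500
Σ(xᵢ − x̄)² = 842.7500 ⇒ m₂ = 842.7500/4 = 210.68750
Σ(xᵢ − x̄)³ = 8875.1250 ⇒ m₃ = 8875.1250/4 = 2218.78125
m₂^(3/2) = 210.68750^(1.5) = 3058.14557
g1 = m₃ / m₂^(3/2) = 2218.78125 / 3058.14557 ≈ 0.7255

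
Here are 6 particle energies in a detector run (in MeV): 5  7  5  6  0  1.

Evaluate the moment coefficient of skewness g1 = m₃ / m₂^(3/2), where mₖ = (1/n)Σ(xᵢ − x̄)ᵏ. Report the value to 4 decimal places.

x̄ = (5 + 7 + 5 + 6 + 0 + 1) / 6 = 4.0000
deviations (xᵢ − x̄): 1.0000, 3.0000, 1.0000, 2.0000, -4.0000, -3.0000
Σ(xᵢ − x̄)² = 40.0000 ⇒ m₂ = 40.0000/6 = 6.66667
Σ(xᵢ − x̄)³ = -54.0000 ⇒ m₃ = -54.0000/6 = -9.00000
m₂^(3/2) = 6.66667^(1.5) = 17.21326
g1 = m₃ / m₂^(3/2) = -9.00000 / 17.21326 ≈ -0.5229

-0.5229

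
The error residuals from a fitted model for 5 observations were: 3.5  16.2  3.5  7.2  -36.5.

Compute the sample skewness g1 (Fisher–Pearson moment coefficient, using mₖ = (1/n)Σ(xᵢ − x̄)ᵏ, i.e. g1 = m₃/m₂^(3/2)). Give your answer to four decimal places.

-1.2463

x̄ = (3.5 + 16.2 + 3.5 + 7.2 - 36.5) / 5 = -1.2200
deviations (xᵢ − x̄): 4.7200, 17.4200, 4.7200, 8.4200, -35.2800
Σ(xᵢ − x̄)² = 1663.5880 ⇒ m₂ = 1663.5880/5 = 332.71760
Σ(xᵢ − x̄)³ = -37818.7877 ⇒ m₃ = -37818.7877/5 = -7563.75754
m₂^(3/2) = 332.71760^(1.5) = 6068.95143
g1 = m₃ / m₂^(3/2) = -7563.75754 / 6068.95143 ≈ -1.2463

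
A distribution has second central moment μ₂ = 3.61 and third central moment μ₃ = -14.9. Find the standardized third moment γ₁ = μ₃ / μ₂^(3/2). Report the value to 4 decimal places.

σ = √μ₂ = √3.61 = 1.90000
σ³ = μ₂^(3/2) = 6.85900
γ₁ = μ₃/σ³ = -14.9 / 6.85900 ≈ -2.1723

-2.1723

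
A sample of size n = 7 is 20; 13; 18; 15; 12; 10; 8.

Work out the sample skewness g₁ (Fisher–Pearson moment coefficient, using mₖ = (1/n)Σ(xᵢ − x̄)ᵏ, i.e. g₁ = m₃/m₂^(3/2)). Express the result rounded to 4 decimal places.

0.1987

x̄ = (20 + 13 + 18 + 15 + 12 + 10 + 8) / 7 = 13.7143
deviations (xᵢ − x̄): 6.2857, -0.7143, 4.2857, 1.2857, -1.7143, -3.7143, -5.7143
Σ(xᵢ − x̄)² = 109.4286 ⇒ m₂ = 109.4286/7 = 15.63265
Σ(xᵢ − x̄)³ = 85.9592 ⇒ m₃ = 85.9592/7 = 12.27988
m₂^(3/2) = 15.63265^(1.5) = 61.80862
g₁ = m₃ / m₂^(3/2) = 12.27988 / 61.80862 ≈ 0.1987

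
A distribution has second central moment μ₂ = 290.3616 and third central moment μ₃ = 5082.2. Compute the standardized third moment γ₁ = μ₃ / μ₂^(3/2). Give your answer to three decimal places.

σ = √μ₂ = √290.3616 = 17.04000
σ³ = μ₂^(3/2) = 4947.76166
γ₁ = μ₃/σ³ = 5082.2 / 4947.76166 ≈ 1.027

1.027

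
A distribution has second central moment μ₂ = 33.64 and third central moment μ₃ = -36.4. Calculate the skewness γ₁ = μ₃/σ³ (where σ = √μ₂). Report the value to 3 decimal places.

-0.187

σ = √μ₂ = √33.64 = 5.80000
σ³ = μ₂^(3/2) = 195.11200
γ₁ = μ₃/σ³ = -36.4 / 195.11200 ≈ -0.187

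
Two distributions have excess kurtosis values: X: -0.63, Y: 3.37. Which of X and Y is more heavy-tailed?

Higher excess kurtosis ⇒ heavier tails relative to the normal distribution.
-0.63 vs 3.37: the larger is 3.37, so Y has heavier tails. (Y is leptokurtic — heavier-than-normal tails; the other is platykurtic.)

Y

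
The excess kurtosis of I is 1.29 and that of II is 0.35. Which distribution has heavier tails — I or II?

Higher excess kurtosis ⇒ heavier tails relative to the normal distribution.
1.29 vs 0.35: the larger is 1.29, so I has heavier tails.

I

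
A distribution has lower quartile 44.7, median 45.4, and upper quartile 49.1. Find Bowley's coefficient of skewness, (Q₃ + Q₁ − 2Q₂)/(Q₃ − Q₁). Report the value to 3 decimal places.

numerator: Q₃ + Q₁ − 2Q₂ = 49.1 + 44.7 − 2×45.4 = 3.0000
denominator: Q₃ − Q₁ = 49.1 − 44.7 = 4.4000
Bowley skewness = 3.0000 / 4.4000 ≈ 0.682

0.682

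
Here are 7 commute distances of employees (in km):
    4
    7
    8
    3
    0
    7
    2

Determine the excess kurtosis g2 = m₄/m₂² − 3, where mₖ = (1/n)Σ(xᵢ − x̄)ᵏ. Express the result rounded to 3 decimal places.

-1.365

x̄ = 4.4286
Σ(xᵢ − x̄)² = 53.7143 ⇒ m₂ = 7.67347
Σ(xᵢ − x̄)⁴ = 673.7609 ⇒ m₄ = 96.25156
m₂² = 58.88213
g2 = m₄/m₂² − 3 = 1.63465 − 3 ≈ -1.365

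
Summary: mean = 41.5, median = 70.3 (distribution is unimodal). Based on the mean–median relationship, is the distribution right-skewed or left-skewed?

mean − median = 41.5 − 70.3 = -28.8
mean < median ⇒ the longer tail is on the left ⇒ left-skewed (negatively skewed).

left-skewed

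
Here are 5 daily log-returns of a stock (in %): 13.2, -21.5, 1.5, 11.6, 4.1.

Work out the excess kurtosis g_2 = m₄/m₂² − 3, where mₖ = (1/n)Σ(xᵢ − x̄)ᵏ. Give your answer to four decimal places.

-0.3306

x̄ = 1.7800
Σ(xᵢ − x̄)² = 774.2680 ⇒ m₂ = 154.85360
Σ(xᵢ − x̄)⁴ = 320055.5289 ⇒ m₄ = 64011.10577
m₂² = 23979.63743
g_2 = m₄/m₂² − 3 = 2.66939 − 3 ≈ -0.3306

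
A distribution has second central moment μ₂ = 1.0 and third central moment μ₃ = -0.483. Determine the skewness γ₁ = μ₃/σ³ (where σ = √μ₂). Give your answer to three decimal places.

-0.483

σ = √μ₂ = √1.0 = 1.00000
σ³ = μ₂^(3/2) = 1.00000
γ₁ = μ₃/σ³ = -0.483 / 1.00000 ≈ -0.483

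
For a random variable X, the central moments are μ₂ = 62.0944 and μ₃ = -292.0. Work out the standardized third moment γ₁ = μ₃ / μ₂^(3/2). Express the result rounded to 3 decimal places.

-0.597

σ = √μ₂ = √62.0944 = 7.88000
σ³ = μ₂^(3/2) = 489.30387
γ₁ = μ₃/σ³ = -292.0 / 489.30387 ≈ -0.597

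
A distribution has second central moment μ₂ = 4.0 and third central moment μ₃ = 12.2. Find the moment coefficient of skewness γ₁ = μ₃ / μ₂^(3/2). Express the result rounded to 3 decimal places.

σ = √μ₂ = √4.0 = 2.00000
σ³ = μ₂^(3/2) = 8.00000
γ₁ = μ₃/σ³ = 12.2 / 8.00000 ≈ 1.525

1.525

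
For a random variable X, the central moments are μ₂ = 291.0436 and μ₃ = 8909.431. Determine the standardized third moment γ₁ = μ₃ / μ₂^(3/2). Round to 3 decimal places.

1.794

σ = √μ₂ = √291.0436 = 17.06000
σ³ = μ₂^(3/2) = 4965.20382
γ₁ = μ₃/σ³ = 8909.431 / 4965.20382 ≈ 1.794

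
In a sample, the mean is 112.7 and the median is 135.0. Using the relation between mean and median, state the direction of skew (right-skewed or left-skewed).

mean − median = 112.7 − 135.0 = -22.3
mean < median ⇒ the longer tail is on the left ⇒ left-skewed (negatively skewed).

left-skewed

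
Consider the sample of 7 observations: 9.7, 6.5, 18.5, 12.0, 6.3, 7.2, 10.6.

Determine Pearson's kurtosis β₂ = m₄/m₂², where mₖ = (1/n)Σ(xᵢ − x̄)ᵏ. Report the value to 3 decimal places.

3.109

x̄ = 10.1143
Σ(xᵢ − x̄)² = 110.3886 ⇒ m₂ = 15.76980
Σ(xᵢ − x̄)⁴ = 5412.1033 ⇒ m₄ = 773.15761
m₂² = 248.68646
β₂ = m₄/m₂² = 773.15761 / 248.68646 ≈ 3.109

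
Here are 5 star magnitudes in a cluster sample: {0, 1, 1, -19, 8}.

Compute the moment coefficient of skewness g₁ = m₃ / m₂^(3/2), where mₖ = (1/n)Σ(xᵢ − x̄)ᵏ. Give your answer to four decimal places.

x̄ = (0 + 1 + 1 - 19 + 8) / 5 = -1.8000
deviations (xᵢ − x̄): 1.8000, 2.8000, 2.8000, -17.2000, 9.8000
Σ(xᵢ − x̄)² = 410.8000 ⇒ m₂ = 410.8000/5 = 82.16000
Σ(xᵢ − x̄)³ = -4097.5200 ⇒ m₃ = -4097.5200/5 = -819.50400
m₂^(3/2) = 82.16000^(1.5) = 744.71593
g₁ = m₃ / m₂^(3/2) = -819.50400 / 744.71593 ≈ -1.1004

-1.1004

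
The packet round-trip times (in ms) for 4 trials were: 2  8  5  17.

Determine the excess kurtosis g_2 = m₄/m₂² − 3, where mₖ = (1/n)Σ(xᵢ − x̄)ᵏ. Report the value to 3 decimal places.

-1.000

x̄ = 8.0000
Σ(xᵢ − x̄)² = 126.0000 ⇒ m₂ = 31.50000
Σ(xᵢ − x̄)⁴ = 7938.0000 ⇒ m₄ = 1984.50000
m₂² = 992.25000
g_2 = m₄/m₂² − 3 = 2.00000 − 3 ≈ -1.000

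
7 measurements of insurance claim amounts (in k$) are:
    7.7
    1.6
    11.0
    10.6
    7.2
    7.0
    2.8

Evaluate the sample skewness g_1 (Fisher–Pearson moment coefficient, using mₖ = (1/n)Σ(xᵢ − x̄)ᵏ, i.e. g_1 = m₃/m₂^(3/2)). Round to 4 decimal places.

x̄ = (7.7 + 1.6 + 11.0 + 10.6 + 7.2 + 7.0 + 2.8) / 7 = 6.8429
deviations (xᵢ − x̄): 0.8571, -5.2429, 4.1571, 3.7571, 0.3571, 0.1571, -4.0429
Σ(xᵢ − x̄)² = 76.1171 ⇒ m₂ = 76.1171/7 = 10.87388
Σ(xᵢ − x̄)³ = -84.6340 ⇒ m₃ = -84.6340/7 = -12.09058
m₂^(3/2) = 10.87388^(1.5) = 35.85722
g_1 = m₃ / m₂^(3/2) = -12.09058 / 35.85722 ≈ -0.3372

-0.3372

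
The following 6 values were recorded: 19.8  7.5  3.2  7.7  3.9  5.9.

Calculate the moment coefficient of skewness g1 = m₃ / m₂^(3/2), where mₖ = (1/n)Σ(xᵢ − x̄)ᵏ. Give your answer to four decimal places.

x̄ = (19.8 + 7.5 + 3.2 + 7.7 + 3.9 + 5.9) / 6 = 8.0000
deviations (xᵢ − x̄): 11.8000, -0.5000, -4.8000, -0.3000, -4.1000, -2.1000
Σ(xᵢ − x̄)² = 183.8400 ⇒ m₂ = 183.8400/6 = 30.64000
Σ(xᵢ − x̄)³ = 1454.1060 ⇒ m₃ = 1454.1060/6 = 242.35100
m₂^(3/2) = 30.64000^(1.5) = 169.60285
g1 = m₃ / m₂^(3/2) = 242.35100 / 169.60285 ≈ 1.4289

1.4289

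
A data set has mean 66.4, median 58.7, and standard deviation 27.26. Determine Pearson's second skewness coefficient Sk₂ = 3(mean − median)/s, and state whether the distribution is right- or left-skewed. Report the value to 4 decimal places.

0.8474, right-skewed

Sk₂ = 3(66.4 − 58.7) / 27.26 = 3 × 7.7000 / 27.26
    = 23.1000 / 27.26 ≈ 0.8474
Sk₂ > 0 ⇒ mean > median ⇒ right-skewed (positive skew).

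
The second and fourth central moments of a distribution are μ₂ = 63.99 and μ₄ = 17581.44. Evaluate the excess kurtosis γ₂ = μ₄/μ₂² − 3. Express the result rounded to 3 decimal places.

μ₂² = 63.99² = 4094.72010
μ₄/μ₂² = 17581.44 / 4094.72010 = 4.29369
γ₂ = 4.29369 − 3 ≈ 1.294

1.294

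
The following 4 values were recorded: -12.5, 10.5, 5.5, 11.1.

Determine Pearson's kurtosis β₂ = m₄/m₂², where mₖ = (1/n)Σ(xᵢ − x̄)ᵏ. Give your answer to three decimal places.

x̄ = 3.6500
Σ(xᵢ − x̄)² = 366.6700 ⇒ m₂ = 91.66750
Σ(xᵢ − x̄)⁴ = 73322.3385 ⇒ m₄ = 18330.58463
m₂² = 8402.93056
β₂ = m₄/m₂² = 18330.58463 / 8402.93056 ≈ 2.181

2.181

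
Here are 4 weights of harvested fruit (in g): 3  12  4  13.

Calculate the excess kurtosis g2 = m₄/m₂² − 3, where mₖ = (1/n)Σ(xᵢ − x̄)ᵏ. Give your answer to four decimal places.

-1.9518

x̄ = 8.0000
Σ(xᵢ − x̄)² = 82.0000 ⇒ m₂ = 20.50000
Σ(xᵢ − x̄)⁴ = 1762.0000 ⇒ m₄ = 440.50000
m₂² = 420.25000
g2 = m₄/m₂² − 3 = 1.04819 − 3 ≈ -1.9518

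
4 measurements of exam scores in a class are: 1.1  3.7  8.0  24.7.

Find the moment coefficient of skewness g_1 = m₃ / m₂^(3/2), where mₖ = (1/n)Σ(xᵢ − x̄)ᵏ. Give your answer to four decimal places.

x̄ = (1.1 + 3.7 + 8.0 + 24.7) / 4 = 9.3750
deviations (xᵢ − x̄): -8.2750, -5.6750, -1.3750, 15.3250
Σ(xᵢ − x̄)² = 337.4275 ⇒ m₂ = 337.4275/4 = 84.35688
Σ(xᵢ − x̄)³ = 2847.1601 ⇒ m₃ = 2847.1601/4 = 711.79003
m₂^(3/2) = 84.35688^(1.5) = 774.78414
g_1 = m₃ / m₂^(3/2) = 711.79003 / 774.78414 ≈ 0.9187

0.9187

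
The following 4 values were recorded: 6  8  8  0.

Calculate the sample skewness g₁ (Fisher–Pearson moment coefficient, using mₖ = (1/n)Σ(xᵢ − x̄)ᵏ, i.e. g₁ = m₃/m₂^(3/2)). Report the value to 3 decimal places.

-0.958

x̄ = (6 + 8 + 8 + 0) / 4 = 5.5000
deviations (xᵢ − x̄): 0.5000, 2.5000, 2.5000, -5.5000
Σ(xᵢ − x̄)² = 43.0000 ⇒ m₂ = 43.0000/4 = 10.75000
Σ(xᵢ − x̄)³ = -135.0000 ⇒ m₃ = -135.0000/4 = -33.75000
m₂^(3/2) = 10.75000^(1.5) = 35.24623
g₁ = m₃ / m₂^(3/2) = -33.75000 / 35.24623 ≈ -0.958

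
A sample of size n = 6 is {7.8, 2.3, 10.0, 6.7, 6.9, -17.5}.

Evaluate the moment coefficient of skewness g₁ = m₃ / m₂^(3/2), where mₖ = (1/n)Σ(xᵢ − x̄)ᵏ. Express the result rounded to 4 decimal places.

-1.5612

x̄ = (7.8 + 2.3 + 10.0 + 6.7 + 6.9 - 17.5) / 6 = 2.7000
deviations (xᵢ − x̄): 5.1000, -0.4000, 7.3000, 4.0000, 4.2000, -20.2000
Σ(xᵢ − x̄)² = 521.1400 ⇒ m₂ = 521.1400/6 = 86.85667
Σ(xᵢ − x̄)³ = -7582.7160 ⇒ m₃ = -7582.7160/6 = -1263.78600
m₂^(3/2) = 86.85667^(1.5) = 809.47742
g₁ = m₃ / m₂^(3/2) = -1263.78600 / 809.47742 ≈ -1.5612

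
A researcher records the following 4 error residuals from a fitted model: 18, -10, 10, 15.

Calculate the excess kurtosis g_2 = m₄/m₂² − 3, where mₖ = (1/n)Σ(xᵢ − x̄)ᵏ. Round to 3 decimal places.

x̄ = 8.2500
Σ(xᵢ − x̄)² = 476.7500 ⇒ m₂ = 119.18750
Σ(xᵢ − x̄)⁴ = 122052.8281 ⇒ m₄ = 30513.20703
m₂² = 14205.66016
g_2 = m₄/m₂² − 3 = 2.14796 − 3 ≈ -0.852

-0.852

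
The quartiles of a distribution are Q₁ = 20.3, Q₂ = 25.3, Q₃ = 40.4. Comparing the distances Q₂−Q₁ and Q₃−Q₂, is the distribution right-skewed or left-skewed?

right-skewed

Q₂ − Q₁ = 5.0;  Q₃ − Q₂ = 15.1
Q₃ − Q₂ > Q₂ − Q₁ ⇒ the upper half is more spread out ⇒ right-skewed.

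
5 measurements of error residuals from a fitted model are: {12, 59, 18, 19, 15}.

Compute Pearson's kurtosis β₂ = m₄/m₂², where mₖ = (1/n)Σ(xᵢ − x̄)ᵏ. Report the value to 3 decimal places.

3.154

x̄ = 24.6000
Σ(xᵢ − x̄)² = 1509.2000 ⇒ m₂ = 301.84000
Σ(xᵢ − x̄)⁴ = 1436920.0160 ⇒ m₄ = 287384.00320
m₂² = 91107.38560
β₂ = m₄/m₂² = 287384.00320 / 91107.38560 ≈ 3.154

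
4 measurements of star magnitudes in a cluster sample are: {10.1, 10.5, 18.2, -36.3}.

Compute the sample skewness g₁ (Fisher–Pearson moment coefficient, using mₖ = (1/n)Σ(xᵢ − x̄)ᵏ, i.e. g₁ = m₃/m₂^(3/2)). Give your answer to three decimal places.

x̄ = (10.1 + 10.5 + 18.2 - 36.3) / 4 = 0.6250
deviations (xᵢ − x̄): 9.4750, 9.8750, 17.5750, -36.9250
Σ(xᵢ − x̄)² = 1859.6275 ⇒ m₂ = 1859.6275/4 = 464.90687
Σ(xᵢ − x̄)³ = -43103.4311 ⇒ m₃ = -43103.4311/4 = -10775.85778
m₂^(3/2) = 464.90687^(1.5) = 10024.18222
g₁ = m₃ / m₂^(3/2) = -10775.85778 / 10024.18222 ≈ -1.075

-1.075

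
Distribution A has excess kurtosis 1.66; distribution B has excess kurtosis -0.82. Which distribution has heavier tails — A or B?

Higher excess kurtosis ⇒ heavier tails relative to the normal distribution.
1.66 vs -0.82: the larger is 1.66, so A has heavier tails. (A is leptokurtic — heavier-than-normal tails; the other is platykurtic.)

A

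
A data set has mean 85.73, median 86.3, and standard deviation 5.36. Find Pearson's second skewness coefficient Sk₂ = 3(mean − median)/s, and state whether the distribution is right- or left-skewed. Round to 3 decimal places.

-0.319, left-skewed

Sk₂ = 3(85.73 − 86.3) / 5.36 = 3 × -0.5700 / 5.36
    = -1.7100 / 5.36 ≈ -0.319
Sk₂ < 0 ⇒ mean < median ⇒ left-skewed (negative skew).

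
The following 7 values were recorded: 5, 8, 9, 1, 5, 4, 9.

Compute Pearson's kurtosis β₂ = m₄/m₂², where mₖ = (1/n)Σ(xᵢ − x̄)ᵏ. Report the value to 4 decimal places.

x̄ = 5.8571
Σ(xᵢ − x̄)² = 52.8571 ⇒ m₂ = 7.55102
Σ(xᵢ − x̄)⁴ = 785.7668 ⇒ m₄ = 112.25239
m₂² = 57.01791
β₂ = m₄/m₂² = 112.25239 / 57.01791 ≈ 1.9687

1.9687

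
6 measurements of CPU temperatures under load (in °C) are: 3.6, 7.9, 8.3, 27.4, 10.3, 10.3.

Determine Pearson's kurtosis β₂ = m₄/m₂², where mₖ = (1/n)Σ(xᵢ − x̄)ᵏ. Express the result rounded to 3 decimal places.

x̄ = 11.3000
Σ(xᵢ − x̄)² = 341.0600 ⇒ m₂ = 56.84333
Σ(xᵢ − x̄)⁴ = 70921.7618 ⇒ m₄ = 11820.29363
m₂² = 3231.16454
β₂ = m₄/m₂² = 11820.29363 / 3231.16454 ≈ 3.658

3.658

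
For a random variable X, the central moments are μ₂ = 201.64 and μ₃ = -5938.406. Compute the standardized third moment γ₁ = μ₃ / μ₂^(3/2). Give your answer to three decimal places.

σ = √μ₂ = √201.64 = 14.20000
σ³ = μ₂^(3/2) = 2863.28800
γ₁ = μ₃/σ³ = -5938.406 / 2863.28800 ≈ -2.074

-2.074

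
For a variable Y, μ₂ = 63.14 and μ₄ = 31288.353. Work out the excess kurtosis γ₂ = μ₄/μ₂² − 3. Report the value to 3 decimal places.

4.848

μ₂² = 63.14² = 3986.65960
μ₄/μ₂² = 31288.353 / 3986.65960 = 7.84826
γ₂ = 7.84826 − 3 ≈ 4.848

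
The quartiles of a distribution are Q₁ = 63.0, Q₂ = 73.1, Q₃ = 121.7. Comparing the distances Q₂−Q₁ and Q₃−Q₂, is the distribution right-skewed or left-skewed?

Q₂ − Q₁ = 10.1;  Q₃ − Q₂ = 48.6
Q₃ − Q₂ > Q₂ − Q₁ ⇒ the upper half is more spread out ⇒ right-skewed.

right-skewed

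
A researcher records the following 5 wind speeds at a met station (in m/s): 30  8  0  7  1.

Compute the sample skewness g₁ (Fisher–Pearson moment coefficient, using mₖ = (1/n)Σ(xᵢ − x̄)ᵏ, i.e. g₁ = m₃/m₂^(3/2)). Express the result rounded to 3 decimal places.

1.192

x̄ = (30 + 8 + 0 + 7 + 1) / 5 = 9.2000
deviations (xᵢ − x̄): 20.8000, -1.2000, -9.2000, -2.2000, -8.2000
Σ(xᵢ − x̄)² = 590.8000 ⇒ m₂ = 590.8000/5 = 118.16000
Σ(xᵢ − x̄)³ = 7656.4800 ⇒ m₃ = 7656.4800/5 = 1531.29600
m₂^(3/2) = 118.16000^(1.5) = 1284.41605
g₁ = m₃ / m₂^(3/2) = 1531.29600 / 1284.41605 ≈ 1.192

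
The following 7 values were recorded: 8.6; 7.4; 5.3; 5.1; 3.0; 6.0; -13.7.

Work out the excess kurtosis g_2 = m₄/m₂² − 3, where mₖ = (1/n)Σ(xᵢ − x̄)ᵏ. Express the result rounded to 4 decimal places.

x̄ = 3.1000
Σ(xᵢ − x̄)² = 348.2400 ⇒ m₂ = 49.74857
Σ(xᵢ − x̄)⁴ = 81026.5140 ⇒ m₄ = 11575.21629
m₂² = 2474.92036
g_2 = m₄/m₂² − 3 = 4.67701 − 3 ≈ 1.6770

1.6770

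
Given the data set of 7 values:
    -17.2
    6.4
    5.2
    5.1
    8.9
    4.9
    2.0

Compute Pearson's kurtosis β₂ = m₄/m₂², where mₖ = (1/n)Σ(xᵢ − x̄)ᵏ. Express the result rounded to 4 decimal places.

4.6825

x̄ = 2.1857
Σ(xᵢ − x̄)² = 463.6286 ⇒ m₂ = 66.23265
Σ(xᵢ − x̄)⁴ = 143786.8317 ⇒ m₄ = 20540.97596
m₂² = 4386.76433
β₂ = m₄/m₂² = 20540.97596 / 4386.76433 ≈ 4.6825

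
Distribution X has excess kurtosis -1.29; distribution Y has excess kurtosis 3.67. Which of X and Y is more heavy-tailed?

Y

Higher excess kurtosis ⇒ heavier tails relative to the normal distribution.
-1.29 vs 3.67: the larger is 3.67, so Y has heavier tails. (Y is leptokurtic — heavier-than-normal tails; the other is platykurtic.)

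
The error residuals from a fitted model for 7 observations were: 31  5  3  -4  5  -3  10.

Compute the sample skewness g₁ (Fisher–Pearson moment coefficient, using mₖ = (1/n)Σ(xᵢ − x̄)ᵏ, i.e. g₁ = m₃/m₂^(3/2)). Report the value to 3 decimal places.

1.346

x̄ = (31 + 5 + 3 - 4 + 5 - 3 + 10) / 7 = 6.7143
deviations (xᵢ − x̄): 24.2857, -1.7143, -3.7143, -10.7143, -1.7143, -9.7143, 3.2857
Σ(xᵢ − x̄)² = 829.4286 ⇒ m₂ = 829.4286/7 = 118.48980
Σ(xᵢ − x̄)³ = 12151.1020 ⇒ m₃ = 12151.1020/7 = 1735.87172
m₂^(3/2) = 118.48980^(1.5) = 1289.79719
g₁ = m₃ / m₂^(3/2) = 1735.87172 / 1289.79719 ≈ 1.346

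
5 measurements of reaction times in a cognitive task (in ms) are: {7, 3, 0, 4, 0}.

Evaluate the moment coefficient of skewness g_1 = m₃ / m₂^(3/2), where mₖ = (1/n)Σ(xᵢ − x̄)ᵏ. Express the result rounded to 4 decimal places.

0.3477

x̄ = (7 + 3 + 0 + 4 + 0) / 5 = 2.8000
deviations (xᵢ − x̄): 4.2000, 0.2000, -2.8000, 1.2000, -2.8000
Σ(xᵢ − x̄)² = 34.8000 ⇒ m₂ = 34.8000/5 = 6.96000
Σ(xᵢ − x̄)³ = 31.9200 ⇒ m₃ = 31.9200/5 = 6.38400
m₂^(3/2) = 6.96000^(1.5) = 18.36174
g_1 = m₃ / m₂^(3/2) = 6.38400 / 18.36174 ≈ 0.3477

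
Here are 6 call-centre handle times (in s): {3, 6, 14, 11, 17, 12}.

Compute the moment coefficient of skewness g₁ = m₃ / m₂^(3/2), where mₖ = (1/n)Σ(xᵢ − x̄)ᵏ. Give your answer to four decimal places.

-0.3049

x̄ = (3 + 6 + 14 + 11 + 17 + 12) / 6 = 10.5000
deviations (xᵢ − x̄): -7.5000, -4.5000, 3.5000, 0.5000, 6.5000, 1.5000
Σ(xᵢ − x̄)² = 133.5000 ⇒ m₂ = 133.5000/6 = 22.25000
Σ(xᵢ − x̄)³ = -192.0000 ⇒ m₃ = -192.0000/6 = -32.00000
m₂^(3/2) = 22.25000^(1.5) = 104.95304
g₁ = m₃ / m₂^(3/2) = -32.00000 / 104.95304 ≈ -0.3049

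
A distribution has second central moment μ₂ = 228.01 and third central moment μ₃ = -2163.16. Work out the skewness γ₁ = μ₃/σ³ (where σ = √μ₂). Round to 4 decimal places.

-0.6283

σ = √μ₂ = √228.01 = 15.10000
σ³ = μ₂^(3/2) = 3442.95100
γ₁ = μ₃/σ³ = -2163.16 / 3442.95100 ≈ -0.6283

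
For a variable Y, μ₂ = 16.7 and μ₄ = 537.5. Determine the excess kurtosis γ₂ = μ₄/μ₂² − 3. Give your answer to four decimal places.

μ₂² = 16.7² = 278.89000
μ₄/μ₂² = 537.5 / 278.89000 = 1.92728
γ₂ = 1.92728 − 3 ≈ -1.0727

-1.0727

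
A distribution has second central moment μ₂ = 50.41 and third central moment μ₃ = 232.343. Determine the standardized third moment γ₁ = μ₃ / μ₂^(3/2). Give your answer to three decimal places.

σ = √μ₂ = √50.41 = 7.10000
σ³ = μ₂^(3/2) = 357.91100
γ₁ = μ₃/σ³ = 232.343 / 357.91100 ≈ 0.649

0.649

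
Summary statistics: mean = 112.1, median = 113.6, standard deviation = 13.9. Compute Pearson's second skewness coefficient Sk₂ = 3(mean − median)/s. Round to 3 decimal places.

-0.324

Sk₂ = 3(112.1 − 113.6) / 13.9 = 3 × -1.5000 / 13.9
    = -4.5000 / 13.9 ≈ -0.324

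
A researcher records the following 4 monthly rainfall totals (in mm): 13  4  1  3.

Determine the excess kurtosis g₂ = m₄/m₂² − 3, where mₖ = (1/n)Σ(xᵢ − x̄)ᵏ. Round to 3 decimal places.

x̄ = 5.2500
Σ(xᵢ − x̄)² = 84.7500 ⇒ m₂ = 21.18750
Σ(xᵢ − x̄)⁴ = 3961.8281 ⇒ m₄ = 990.45703
m₂² = 448.91016
g₂ = m₄/m₂² − 3 = 2.20636 − 3 ≈ -0.794

-0.794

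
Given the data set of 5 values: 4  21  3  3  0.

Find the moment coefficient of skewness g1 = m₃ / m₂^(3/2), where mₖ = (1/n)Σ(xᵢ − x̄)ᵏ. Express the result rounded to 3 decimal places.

x̄ = (4 + 21 + 3 + 3 + 0) / 5 = 6.2000
deviations (xᵢ − x̄): -2.2000, 14.8000, -3.2000, -3.2000, -6.2000
Σ(xᵢ − x̄)² = 282.8000 ⇒ m₂ = 282.8000/5 = 56.56000
Σ(xᵢ − x̄)³ = 2927.2800 ⇒ m₃ = 2927.2800/5 = 585.45600
m₂^(3/2) = 56.56000^(1.5) = 425.36730
g1 = m₃ / m₂^(3/2) = 585.45600 / 425.36730 ≈ 1.376

1.376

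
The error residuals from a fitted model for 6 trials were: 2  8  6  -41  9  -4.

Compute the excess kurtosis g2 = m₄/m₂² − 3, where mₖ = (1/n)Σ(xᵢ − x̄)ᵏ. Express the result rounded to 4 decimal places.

0.7524

x̄ = -3.3333
Σ(xᵢ − x̄)² = 1815.3333 ⇒ m₂ = 302.55556
Σ(xᵢ − x̄)⁴ = 2060963.7778 ⇒ m₄ = 343493.96296
m₂² = 91539.86420
g2 = m₄/m₂² − 3 = 3.75240 − 3 ≈ 0.7524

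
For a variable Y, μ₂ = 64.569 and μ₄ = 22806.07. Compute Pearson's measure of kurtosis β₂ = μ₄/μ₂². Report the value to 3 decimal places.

5.470

μ₂² = 64.569² = 4169.15576
μ₄/μ₂² = 22806.07 / 4169.15576 = 5.47019
β₂ ≈ 5.470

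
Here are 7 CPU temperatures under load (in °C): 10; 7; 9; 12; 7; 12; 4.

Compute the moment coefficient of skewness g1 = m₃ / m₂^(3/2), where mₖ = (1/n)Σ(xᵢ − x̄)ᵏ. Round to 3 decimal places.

-0.300

x̄ = (10 + 7 + 9 + 12 + 7 + 12 + 4) / 7 = 8.7143
deviations (xᵢ − x̄): 1.2857, -1.7143, 0.2857, 3.2857, -1.7143, 3.2857, -4.7143
Σ(xᵢ − x̄)² = 51.4286 ⇒ m₂ = 51.4286/7 = 7.34694
Σ(xᵢ − x̄)³ = -41.7551 ⇒ m₃ = -41.7551/7 = -5.96501
m₂^(3/2) = 7.34694^(1.5) = 19.91405
g1 = m₃ / m₂^(3/2) = -5.96501 / 19.91405 ≈ -0.300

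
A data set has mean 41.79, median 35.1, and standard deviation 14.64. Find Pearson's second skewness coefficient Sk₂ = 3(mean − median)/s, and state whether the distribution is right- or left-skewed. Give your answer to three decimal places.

1.371, right-skewed

Sk₂ = 3(41.79 − 35.1) / 14.64 = 3 × 6.6900 / 14.64
    = 20.0700 / 14.64 ≈ 1.371
Sk₂ > 0 ⇒ mean > median ⇒ right-skewed (positive skew).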